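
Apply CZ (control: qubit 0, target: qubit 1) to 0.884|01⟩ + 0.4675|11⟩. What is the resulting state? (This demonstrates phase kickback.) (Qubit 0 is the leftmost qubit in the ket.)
0.884|01⟩ - 0.4675|11⟩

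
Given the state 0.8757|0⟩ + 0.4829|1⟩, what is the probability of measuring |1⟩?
0.2332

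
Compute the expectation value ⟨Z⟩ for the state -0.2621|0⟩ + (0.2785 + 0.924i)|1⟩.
-0.8626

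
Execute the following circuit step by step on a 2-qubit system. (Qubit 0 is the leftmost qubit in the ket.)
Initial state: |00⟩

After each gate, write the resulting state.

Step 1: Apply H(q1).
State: 1/√2|00⟩ + 1/√2|01⟩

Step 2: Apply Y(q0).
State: (1/√2)i|10⟩ + (1/√2)i|11⟩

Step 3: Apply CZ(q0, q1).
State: (1/√2)i|10⟩ - (1/√2)i|11⟩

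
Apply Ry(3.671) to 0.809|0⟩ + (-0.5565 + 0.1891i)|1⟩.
(0.3255 - 0.1825i)|0⟩ + (0.9264 - 0.04947i)|1⟩

Ry(3.671) = [[cos(θ/2), −sin(θ/2)], [sin(θ/2), cos(θ/2)]]; θ = 3.671, cos(θ/2) ≈ -0.261623, sin(θ/2) ≈ 0.96517.
With a = amp(|0⟩) = 0.809 and b = amp(|1⟩) = (-0.5565 + 0.1891i):
new amp(|0⟩) = (-0.261623)·a + (-0.96517)·b = (0.3255 - 0.1825i)
new amp(|1⟩) = (0.96517)·a + (-0.261623)·b = (0.9264 - 0.04947i)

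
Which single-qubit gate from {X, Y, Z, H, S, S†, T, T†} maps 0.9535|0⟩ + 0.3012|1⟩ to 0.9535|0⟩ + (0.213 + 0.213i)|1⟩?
T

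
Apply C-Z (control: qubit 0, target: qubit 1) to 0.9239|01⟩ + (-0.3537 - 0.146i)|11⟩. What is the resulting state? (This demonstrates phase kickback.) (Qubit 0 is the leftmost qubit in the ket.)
0.9239|01⟩ + (0.3537 + 0.146i)|11⟩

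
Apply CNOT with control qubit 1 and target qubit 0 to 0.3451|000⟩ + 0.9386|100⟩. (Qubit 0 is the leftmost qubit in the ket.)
0.3451|000⟩ + 0.9386|100⟩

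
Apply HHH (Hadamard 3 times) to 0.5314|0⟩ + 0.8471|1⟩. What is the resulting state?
0.9747|0⟩ - 0.2232|1⟩

H² = I, so H^3 = H: a single Hadamard. With (a, b) = (0.5314, 0.8471), H gives ((a + b)/√2, (a − b)/√2) = (0.9747, -0.2232).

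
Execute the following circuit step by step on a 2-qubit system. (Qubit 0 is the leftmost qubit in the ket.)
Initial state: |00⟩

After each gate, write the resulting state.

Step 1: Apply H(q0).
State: 1/√2|00⟩ + 1/√2|10⟩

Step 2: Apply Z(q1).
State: 1/√2|00⟩ + 1/√2|10⟩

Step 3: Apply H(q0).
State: |00⟩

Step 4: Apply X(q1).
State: |01⟩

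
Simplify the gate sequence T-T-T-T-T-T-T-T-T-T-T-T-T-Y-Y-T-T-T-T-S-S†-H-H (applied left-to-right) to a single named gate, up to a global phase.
T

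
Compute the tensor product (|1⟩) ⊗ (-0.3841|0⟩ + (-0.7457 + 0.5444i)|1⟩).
-0.3841|10⟩ + (-0.7457 + 0.5444i)|11⟩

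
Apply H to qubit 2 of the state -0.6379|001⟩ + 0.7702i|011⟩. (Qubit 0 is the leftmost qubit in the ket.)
-0.4511|000⟩ + 0.4511|001⟩ + 0.5446i|010⟩ - 0.5446i|011⟩

H on qubit 2 mixes each pair of kets that differ only in qubit 2: amplitudes (a, b) of (|…0…⟩, |…1…⟩) become ((a + b)/√2, (a − b)/√2). Kets absent from the input have amplitude 0.
(|000⟩, |001⟩): (a, b) = (0, -0.6379) → (-0.4511, 0.4511)
(|010⟩, |011⟩): (a, b) = (0, 0.7702i) → (0.5446i, -0.5446i)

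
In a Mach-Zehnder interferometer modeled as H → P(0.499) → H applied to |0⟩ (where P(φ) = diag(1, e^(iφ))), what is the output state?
(0.939 + 0.2393i)|0⟩ + (0.06097 - 0.2393i)|1⟩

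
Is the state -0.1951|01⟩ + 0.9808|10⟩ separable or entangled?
Entangled

Writing the state as a|00⟩ + b|01⟩ + c|10⟩ + d|11⟩, it is a product state iff ad − bc = 0.
Here (a, b, c, d) = (0, -0.1951, 0.9808, 0): ad − bc = (0)(0) − (-0.1951)(0.9808) = 0.1914 ≠ 0, so the state is entangled.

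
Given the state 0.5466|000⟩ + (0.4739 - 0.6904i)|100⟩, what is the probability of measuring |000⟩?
0.2988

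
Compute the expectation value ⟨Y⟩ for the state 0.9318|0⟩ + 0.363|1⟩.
0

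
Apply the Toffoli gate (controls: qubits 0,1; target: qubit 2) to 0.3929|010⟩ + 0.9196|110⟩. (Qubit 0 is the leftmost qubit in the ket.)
0.3929|010⟩ + 0.9196|111⟩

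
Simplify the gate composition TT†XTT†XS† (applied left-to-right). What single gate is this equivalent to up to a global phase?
S†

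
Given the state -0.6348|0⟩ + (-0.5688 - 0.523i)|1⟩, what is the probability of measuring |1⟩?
0.5971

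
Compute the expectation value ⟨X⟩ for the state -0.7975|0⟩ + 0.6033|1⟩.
-0.9623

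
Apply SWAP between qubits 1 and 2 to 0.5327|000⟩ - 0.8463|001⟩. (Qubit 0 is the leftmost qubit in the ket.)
0.5327|000⟩ - 0.8463|010⟩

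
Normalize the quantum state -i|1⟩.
-i|1⟩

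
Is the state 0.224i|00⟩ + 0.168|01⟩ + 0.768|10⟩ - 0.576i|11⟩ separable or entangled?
Separable

Writing the state as a|00⟩ + b|01⟩ + c|10⟩ + d|11⟩, it is a product state iff ad − bc = 0.
Here (a, b, c, d) = (0.224i, 0.168, 0.768, -0.576i): ad − bc = (0.224i)(-0.576i) − (0.168)(0.768) = 0, so the state is separable.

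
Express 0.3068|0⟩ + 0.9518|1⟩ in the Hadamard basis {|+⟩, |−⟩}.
0.89|+⟩ - 0.4561|−⟩

With |ψ⟩ = α|0⟩ + β|1⟩, the Hadamard-basis coefficients are ⟨+|ψ⟩ = (α + β)/√2 and ⟨−|ψ⟩ = (α − β)/√2.
Here α = 0.3068, β = 0.9518: (α + β)/√2 = 0.89, (α − β)/√2 = -0.4561.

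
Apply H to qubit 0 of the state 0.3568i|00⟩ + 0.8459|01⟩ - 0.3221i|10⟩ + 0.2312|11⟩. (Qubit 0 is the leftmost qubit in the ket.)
0.02454i|00⟩ + 0.7616|01⟩ + 0.4801i|10⟩ + 0.4347|11⟩

H on qubit 0 mixes each pair of kets that differ only in qubit 0: amplitudes (a, b) of (|…0…⟩, |…1…⟩) become ((a + b)/√2, (a − b)/√2). Kets absent from the input have amplitude 0.
(|00⟩, |10⟩): (a, b) = (0.3568i, -0.3221i) → (0.02454i, 0.4801i)
(|01⟩, |11⟩): (a, b) = (0.8459, 0.2312) → (0.7616, 0.4347)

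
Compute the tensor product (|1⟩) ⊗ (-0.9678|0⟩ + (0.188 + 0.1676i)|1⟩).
-0.9678|10⟩ + (0.188 + 0.1676i)|11⟩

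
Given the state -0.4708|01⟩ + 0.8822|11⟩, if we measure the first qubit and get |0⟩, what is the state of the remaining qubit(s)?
-|1⟩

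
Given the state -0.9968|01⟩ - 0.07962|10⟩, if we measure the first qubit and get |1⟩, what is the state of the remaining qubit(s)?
-|0⟩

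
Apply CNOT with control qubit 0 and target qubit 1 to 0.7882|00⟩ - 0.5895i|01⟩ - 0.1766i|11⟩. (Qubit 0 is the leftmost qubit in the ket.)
0.7882|00⟩ - 0.5895i|01⟩ - 0.1766i|10⟩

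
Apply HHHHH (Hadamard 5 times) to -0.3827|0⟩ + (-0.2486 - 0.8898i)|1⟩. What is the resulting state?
(-0.4464 - 0.6292i)|0⟩ + (-0.09482 + 0.6292i)|1⟩

H² = I, so H^5 = H: a single Hadamard. With (a, b) = (-0.3827, (-0.2486 - 0.8898i)), H gives ((a + b)/√2, (a − b)/√2) = ((-0.4464 - 0.6292i), (-0.09482 + 0.6292i)).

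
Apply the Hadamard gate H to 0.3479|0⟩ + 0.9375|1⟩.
0.9089|0⟩ - 0.4169|1⟩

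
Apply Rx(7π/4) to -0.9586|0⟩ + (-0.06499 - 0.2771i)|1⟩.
(0.7796 + 0.02487i)|0⟩ + (0.06004 + 0.6228i)|1⟩

Rx(7π/4) = [[cos(θ/2), −i·sin(θ/2)], [−i·sin(θ/2), cos(θ/2)]]; θ = 7π/4, cos(θ/2) ≈ -0.92388, sin(θ/2) ≈ 0.382683.
With a = amp(|0⟩) = -0.9586 and b = amp(|1⟩) = (-0.06499 - 0.2771i):
new amp(|0⟩) = (-0.92388)·a + (-0.382683i)·b = (0.7796 + 0.02487i)
new amp(|1⟩) = (-0.382683i)·a + (-0.92388)·b = (0.06004 + 0.6228i)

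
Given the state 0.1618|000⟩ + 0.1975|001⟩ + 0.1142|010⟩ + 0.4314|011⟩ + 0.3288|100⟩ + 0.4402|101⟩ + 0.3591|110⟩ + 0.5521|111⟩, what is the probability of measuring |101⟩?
0.1938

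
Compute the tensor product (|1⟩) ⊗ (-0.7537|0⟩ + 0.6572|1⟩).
-0.7537|10⟩ + 0.6572|11⟩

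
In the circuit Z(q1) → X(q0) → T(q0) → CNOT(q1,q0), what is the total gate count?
4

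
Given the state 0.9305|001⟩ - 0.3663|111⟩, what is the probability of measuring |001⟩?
0.8658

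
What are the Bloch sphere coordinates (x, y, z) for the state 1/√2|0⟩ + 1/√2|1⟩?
(1, 0, 0)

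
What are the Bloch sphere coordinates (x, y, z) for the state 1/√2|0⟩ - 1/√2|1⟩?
(-1, 0, 0)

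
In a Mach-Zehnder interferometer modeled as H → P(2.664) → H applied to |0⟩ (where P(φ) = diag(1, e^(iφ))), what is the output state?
(0.05595 + 0.2298i)|0⟩ + (0.9441 - 0.2298i)|1⟩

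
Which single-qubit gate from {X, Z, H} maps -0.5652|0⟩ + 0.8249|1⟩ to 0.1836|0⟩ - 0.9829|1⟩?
H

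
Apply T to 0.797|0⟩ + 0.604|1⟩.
0.797|0⟩ + (0.4271 + 0.4271i)|1⟩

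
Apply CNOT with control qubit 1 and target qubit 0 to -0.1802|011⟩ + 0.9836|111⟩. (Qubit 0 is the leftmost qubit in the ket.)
0.9836|011⟩ - 0.1802|111⟩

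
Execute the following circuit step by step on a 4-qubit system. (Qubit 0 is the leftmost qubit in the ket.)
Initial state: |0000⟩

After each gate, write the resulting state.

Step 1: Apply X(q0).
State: |1000⟩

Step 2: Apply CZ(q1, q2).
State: |1000⟩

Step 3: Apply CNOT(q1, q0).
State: |1000⟩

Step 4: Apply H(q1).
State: 1/√2|1000⟩ + 1/√2|1100⟩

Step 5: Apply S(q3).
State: 1/√2|1000⟩ + 1/√2|1100⟩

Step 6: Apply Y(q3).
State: (1/√2)i|1001⟩ + (1/√2)i|1101⟩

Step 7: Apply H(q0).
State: (1/2)i|0001⟩ + (1/2)i|0101⟩ - (1/2)i|1001⟩ - (1/2)i|1101⟩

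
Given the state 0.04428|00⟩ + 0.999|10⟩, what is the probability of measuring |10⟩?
0.998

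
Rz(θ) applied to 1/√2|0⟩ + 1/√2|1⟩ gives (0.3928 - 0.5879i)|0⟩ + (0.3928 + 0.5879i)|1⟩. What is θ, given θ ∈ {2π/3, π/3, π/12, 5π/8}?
5π/8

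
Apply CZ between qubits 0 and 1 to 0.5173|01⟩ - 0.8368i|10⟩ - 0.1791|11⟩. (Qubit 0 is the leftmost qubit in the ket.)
0.5173|01⟩ - 0.8368i|10⟩ + 0.1791|11⟩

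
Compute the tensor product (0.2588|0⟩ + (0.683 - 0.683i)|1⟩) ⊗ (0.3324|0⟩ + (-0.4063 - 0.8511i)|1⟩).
0.08603|00⟩ + (-0.1052 - 0.2203i)|01⟩ + (0.227 - 0.227i)|10⟩ + (-0.8588 - 0.3038i)|11⟩

amp(|b₁b₂…⟩) = product of the factor amplitudes for bits b₁, b₂, …; only kets whose every factor amplitude is nonzero survive.
|00⟩: (0.2588)(0.3324) = 0.08603
|01⟩: (0.2588)(-0.4063 - 0.8511i) = (-0.1052 - 0.2203i)
|10⟩: (0.683 - 0.683i)(0.3324) = (0.227 - 0.227i)
|11⟩: (0.683 - 0.683i)(-0.4063 - 0.8511i) = (-0.8588 - 0.3038i)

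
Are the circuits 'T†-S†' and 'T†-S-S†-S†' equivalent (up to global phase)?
Yes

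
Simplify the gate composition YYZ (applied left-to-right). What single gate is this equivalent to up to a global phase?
Z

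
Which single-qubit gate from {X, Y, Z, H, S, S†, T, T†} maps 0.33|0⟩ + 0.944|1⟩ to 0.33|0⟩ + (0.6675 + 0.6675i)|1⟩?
T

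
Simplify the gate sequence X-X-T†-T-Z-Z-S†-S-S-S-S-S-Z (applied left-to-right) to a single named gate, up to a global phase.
Z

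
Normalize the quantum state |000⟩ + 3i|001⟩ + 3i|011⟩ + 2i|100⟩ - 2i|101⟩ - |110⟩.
0.189|000⟩ + 0.5669i|001⟩ + 0.5669i|011⟩ + (1/√7)i|100⟩ - (1/√7)i|101⟩ - 0.189|110⟩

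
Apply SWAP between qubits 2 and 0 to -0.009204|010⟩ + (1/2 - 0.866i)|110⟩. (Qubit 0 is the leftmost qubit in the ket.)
-0.009204|010⟩ + (1/2 - 0.866i)|011⟩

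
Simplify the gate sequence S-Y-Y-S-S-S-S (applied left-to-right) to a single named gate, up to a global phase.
S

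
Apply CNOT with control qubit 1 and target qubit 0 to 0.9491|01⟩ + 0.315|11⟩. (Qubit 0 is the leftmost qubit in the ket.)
0.315|01⟩ + 0.9491|11⟩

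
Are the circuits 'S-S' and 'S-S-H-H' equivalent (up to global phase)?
Yes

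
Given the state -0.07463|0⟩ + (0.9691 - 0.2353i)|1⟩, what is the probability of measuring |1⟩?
0.9945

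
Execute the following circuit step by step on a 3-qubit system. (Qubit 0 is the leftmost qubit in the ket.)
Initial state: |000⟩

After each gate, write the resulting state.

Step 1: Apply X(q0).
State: |100⟩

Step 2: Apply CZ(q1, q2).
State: |100⟩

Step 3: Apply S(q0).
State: i|100⟩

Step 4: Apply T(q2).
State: i|100⟩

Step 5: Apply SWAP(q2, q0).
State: i|001⟩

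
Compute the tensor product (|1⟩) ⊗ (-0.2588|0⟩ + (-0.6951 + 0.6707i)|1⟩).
-0.2588|10⟩ + (-0.6951 + 0.6707i)|11⟩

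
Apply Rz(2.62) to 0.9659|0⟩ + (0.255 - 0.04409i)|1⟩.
(0.2491 - 0.9332i)|0⟩ + (0.1084 + 0.235i)|1⟩

Rz(2.62) = [[e^(−iθ/2), 0], [0, e^(iθ/2)]] with e^(±iθ/2) = cos(θ/2) ± i·sin(θ/2); θ = 2.62, cos(θ/2) ≈ 0.25785, sin(θ/2) ≈ 0.966185.
With a = amp(|0⟩) = 0.9659 and b = amp(|1⟩) = (0.255 - 0.04409i):
new amp(|0⟩) = (0.25785 - 0.966185i)·a = (0.2491 - 0.9332i)
new amp(|1⟩) = (0.25785 + 0.966185i)·b = (0.1084 + 0.235i)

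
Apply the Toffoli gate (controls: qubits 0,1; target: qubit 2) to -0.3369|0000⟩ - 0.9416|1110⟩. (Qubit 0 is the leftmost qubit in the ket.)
-0.3369|0000⟩ - 0.9416|1100⟩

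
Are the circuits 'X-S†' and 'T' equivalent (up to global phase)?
No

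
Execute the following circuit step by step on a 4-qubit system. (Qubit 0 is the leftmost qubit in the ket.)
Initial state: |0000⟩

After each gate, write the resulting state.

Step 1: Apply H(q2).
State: 1/√2|0000⟩ + 1/√2|0010⟩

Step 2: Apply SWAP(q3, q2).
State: 1/√2|0000⟩ + 1/√2|0001⟩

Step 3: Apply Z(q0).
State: 1/√2|0000⟩ + 1/√2|0001⟩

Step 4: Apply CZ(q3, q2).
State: 1/√2|0000⟩ + 1/√2|0001⟩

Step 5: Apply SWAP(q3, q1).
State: 1/√2|0000⟩ + 1/√2|0100⟩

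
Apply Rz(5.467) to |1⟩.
(-0.9179 + 0.3969i)|1⟩

Rz(5.467) = [[e^(−iθ/2), 0], [0, e^(iθ/2)]] with e^(±iθ/2) = cos(θ/2) ± i·sin(θ/2); θ = 5.467, cos(θ/2) ≈ -0.917879, sin(θ/2) ≈ 0.396859.
With a = amp(|0⟩) = 0 and b = amp(|1⟩) = 1:
new amp(|0⟩) = (-0.917879 - 0.396859i)·a = 0
new amp(|1⟩) = (-0.917879 + 0.396859i)·b = (-0.9179 + 0.3969i)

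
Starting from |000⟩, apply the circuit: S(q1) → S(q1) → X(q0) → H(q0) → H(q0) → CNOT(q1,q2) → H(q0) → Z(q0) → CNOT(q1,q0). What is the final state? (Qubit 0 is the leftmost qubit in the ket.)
1/√2|000⟩ + 1/√2|100⟩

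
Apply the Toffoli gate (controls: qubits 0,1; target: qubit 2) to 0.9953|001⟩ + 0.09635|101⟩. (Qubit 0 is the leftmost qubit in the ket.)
0.9953|001⟩ + 0.09635|101⟩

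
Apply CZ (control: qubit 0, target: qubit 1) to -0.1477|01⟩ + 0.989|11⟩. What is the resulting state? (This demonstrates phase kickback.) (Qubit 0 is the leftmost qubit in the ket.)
-0.1477|01⟩ - 0.989|11⟩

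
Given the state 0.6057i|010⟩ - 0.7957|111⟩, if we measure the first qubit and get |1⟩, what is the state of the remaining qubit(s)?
-|11⟩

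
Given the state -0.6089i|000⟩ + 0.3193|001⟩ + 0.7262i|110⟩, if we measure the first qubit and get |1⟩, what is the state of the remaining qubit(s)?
i|10⟩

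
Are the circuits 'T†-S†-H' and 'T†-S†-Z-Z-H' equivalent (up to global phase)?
Yes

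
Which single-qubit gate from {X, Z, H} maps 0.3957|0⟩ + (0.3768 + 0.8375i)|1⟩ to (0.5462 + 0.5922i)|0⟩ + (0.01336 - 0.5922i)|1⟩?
H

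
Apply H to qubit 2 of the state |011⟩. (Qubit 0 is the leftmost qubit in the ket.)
1/√2|010⟩ - 1/√2|011⟩

H on qubit 2 mixes each pair of kets that differ only in qubit 2: amplitudes (a, b) of (|…0…⟩, |…1…⟩) become ((a + b)/√2, (a − b)/√2). Kets absent from the input have amplitude 0.
(|010⟩, |011⟩): (a, b) = (0, 1) → (1/√2, -1/√2)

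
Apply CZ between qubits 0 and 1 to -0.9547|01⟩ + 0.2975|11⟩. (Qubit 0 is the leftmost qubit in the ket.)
-0.9547|01⟩ - 0.2975|11⟩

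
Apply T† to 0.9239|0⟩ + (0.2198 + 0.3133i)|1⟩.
0.9239|0⟩ + (0.377 + 0.06611i)|1⟩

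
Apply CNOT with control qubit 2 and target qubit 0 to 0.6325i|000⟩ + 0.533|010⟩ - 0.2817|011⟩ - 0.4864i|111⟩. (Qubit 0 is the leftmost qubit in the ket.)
0.6325i|000⟩ + 0.533|010⟩ - 0.4864i|011⟩ - 0.2817|111⟩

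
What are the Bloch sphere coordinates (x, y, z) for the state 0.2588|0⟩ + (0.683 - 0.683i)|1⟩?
(0.3535, -0.3535, -0.866)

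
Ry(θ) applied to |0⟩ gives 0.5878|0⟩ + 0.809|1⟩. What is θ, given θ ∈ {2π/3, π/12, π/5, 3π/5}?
3π/5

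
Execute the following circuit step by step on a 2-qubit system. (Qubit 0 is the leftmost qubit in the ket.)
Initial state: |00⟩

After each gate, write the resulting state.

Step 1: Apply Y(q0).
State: i|10⟩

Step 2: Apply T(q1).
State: i|10⟩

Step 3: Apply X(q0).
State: i|00⟩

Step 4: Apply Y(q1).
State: -|01⟩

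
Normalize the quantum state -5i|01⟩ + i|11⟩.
-0.9806i|01⟩ + 0.1961i|11⟩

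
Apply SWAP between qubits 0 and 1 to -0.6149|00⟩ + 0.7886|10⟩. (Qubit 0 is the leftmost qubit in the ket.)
-0.6149|00⟩ + 0.7886|01⟩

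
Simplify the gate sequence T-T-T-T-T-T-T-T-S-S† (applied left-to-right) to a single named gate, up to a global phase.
I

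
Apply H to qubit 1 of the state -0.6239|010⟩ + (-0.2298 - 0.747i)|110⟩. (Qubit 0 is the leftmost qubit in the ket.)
-0.4412|000⟩ + 0.4412|010⟩ + (-0.1625 - 0.5282i)|100⟩ + (0.1625 + 0.5282i)|110⟩

H on qubit 1 mixes each pair of kets that differ only in qubit 1: amplitudes (a, b) of (|…0…⟩, |…1…⟩) become ((a + b)/√2, (a − b)/√2). Kets absent from the input have amplitude 0.
(|000⟩, |010⟩): (a, b) = (0, -0.6239) → (-0.4412, 0.4412)
(|100⟩, |110⟩): (a, b) = (0, (-0.2298 - 0.747i)) → ((-0.1625 - 0.5282i), (0.1625 + 0.5282i))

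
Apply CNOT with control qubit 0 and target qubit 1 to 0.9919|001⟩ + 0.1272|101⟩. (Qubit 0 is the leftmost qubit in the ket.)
0.9919|001⟩ + 0.1272|111⟩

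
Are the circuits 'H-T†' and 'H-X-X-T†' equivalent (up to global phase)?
Yes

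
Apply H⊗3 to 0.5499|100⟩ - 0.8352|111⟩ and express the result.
-0.1009|000⟩ + 0.4897|001⟩ + 0.4897|010⟩ - 0.1009|011⟩ + 0.1009|100⟩ - 0.4897|101⟩ - 0.4897|110⟩ + 0.1009|111⟩

H⊗3 gives amp(|y⟩) = (1/2√2) Σ_x (−1)^(x·y) amp(|x⟩), where x·y is the number of positions in which both x and y have a 1.
|000⟩: (0.5499 - 0.8352)/(2√2) = -0.1009
|001⟩: (0.5499 + 0.8352)/(2√2) = 0.4897
|010⟩: (0.5499 + 0.8352)/(2√2) = 0.4897
|011⟩: (0.5499 - 0.8352)/(2√2) = -0.1009
|100⟩: (-0.5499 + 0.8352)/(2√2) = 0.1009
|101⟩: (-0.5499 - 0.8352)/(2√2) = -0.4897
|110⟩: (-0.5499 - 0.8352)/(2√2) = -0.4897
|111⟩: (-0.5499 + 0.8352)/(2√2) = 0.1009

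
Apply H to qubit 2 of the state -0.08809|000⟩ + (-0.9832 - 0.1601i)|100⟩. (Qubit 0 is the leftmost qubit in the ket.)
-0.06229|000⟩ - 0.06229|001⟩ + (-0.6952 - 0.1132i)|100⟩ + (-0.6952 - 0.1132i)|101⟩

H on qubit 2 mixes each pair of kets that differ only in qubit 2: amplitudes (a, b) of (|…0…⟩, |…1…⟩) become ((a + b)/√2, (a − b)/√2). Kets absent from the input have amplitude 0.
(|000⟩, |001⟩): (a, b) = (-0.08809, 0) → (-0.06229, -0.06229)
(|100⟩, |101⟩): (a, b) = ((-0.9832 - 0.1601i), 0) → ((-0.6952 - 0.1132i), (-0.6952 - 0.1132i))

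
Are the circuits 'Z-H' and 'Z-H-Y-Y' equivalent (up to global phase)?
Yes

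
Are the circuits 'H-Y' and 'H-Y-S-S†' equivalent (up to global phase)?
Yes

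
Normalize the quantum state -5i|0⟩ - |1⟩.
-0.9806i|0⟩ - 0.1961|1⟩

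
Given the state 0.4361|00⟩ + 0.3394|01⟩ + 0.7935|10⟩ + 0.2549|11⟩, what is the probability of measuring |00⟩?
0.1902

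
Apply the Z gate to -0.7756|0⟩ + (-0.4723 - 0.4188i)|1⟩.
-0.7756|0⟩ + (0.4723 + 0.4188i)|1⟩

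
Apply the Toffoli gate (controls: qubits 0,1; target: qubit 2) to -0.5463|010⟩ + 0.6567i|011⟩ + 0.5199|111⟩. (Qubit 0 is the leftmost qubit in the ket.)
-0.5463|010⟩ + 0.6567i|011⟩ + 0.5199|110⟩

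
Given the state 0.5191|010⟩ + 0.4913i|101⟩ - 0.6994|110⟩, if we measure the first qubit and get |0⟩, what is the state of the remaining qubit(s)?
|10⟩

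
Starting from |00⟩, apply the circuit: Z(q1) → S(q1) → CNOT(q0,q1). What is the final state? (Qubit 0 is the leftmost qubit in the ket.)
|00⟩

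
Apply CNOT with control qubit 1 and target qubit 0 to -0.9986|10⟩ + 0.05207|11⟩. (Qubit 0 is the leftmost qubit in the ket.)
0.05207|01⟩ - 0.9986|10⟩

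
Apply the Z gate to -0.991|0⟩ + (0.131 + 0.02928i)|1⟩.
-0.991|0⟩ + (-0.131 - 0.02928i)|1⟩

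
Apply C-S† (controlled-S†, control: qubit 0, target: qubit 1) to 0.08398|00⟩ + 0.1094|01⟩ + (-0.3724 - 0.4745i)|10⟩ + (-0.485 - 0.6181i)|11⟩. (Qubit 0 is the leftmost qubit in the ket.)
0.08398|00⟩ + 0.1094|01⟩ + (-0.3724 - 0.4745i)|10⟩ + (-0.6181 + 0.485i)|11⟩

C-S† leaves the control-|0⟩ kets |00⟩, |01⟩ unchanged and applies S† to qubit 1 on the control-|1⟩ pair (|10⟩, |11⟩).
S† = [[1, 0], [0, -i]].
With a = amp(|10⟩) = (-0.3724 - 0.4745i) and b = amp(|11⟩) = (-0.485 - 0.6181i):
new amp(|10⟩) = (1)·a = (-0.3724 - 0.4745i)
new amp(|11⟩) = (-i)·b = (-0.6181 + 0.485i)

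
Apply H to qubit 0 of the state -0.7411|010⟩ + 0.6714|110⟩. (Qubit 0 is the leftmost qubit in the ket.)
-0.04929|010⟩ - 0.9988|110⟩

H on qubit 0 mixes each pair of kets that differ only in qubit 0: amplitudes (a, b) of (|…0…⟩, |…1…⟩) become ((a + b)/√2, (a − b)/√2). Kets absent from the input have amplitude 0.
(|010⟩, |110⟩): (a, b) = (-0.7411, 0.6714) → (-0.04929, -0.9988)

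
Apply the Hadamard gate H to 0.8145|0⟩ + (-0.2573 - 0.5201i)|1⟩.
(0.394 - 0.3678i)|0⟩ + (0.7579 + 0.3678i)|1⟩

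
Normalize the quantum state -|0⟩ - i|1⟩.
-1/√2|0⟩ - (1/√2)i|1⟩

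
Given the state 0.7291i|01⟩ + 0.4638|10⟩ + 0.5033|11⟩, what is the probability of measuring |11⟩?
0.2533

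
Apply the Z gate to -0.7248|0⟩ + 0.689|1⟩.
-0.7248|0⟩ - 0.689|1⟩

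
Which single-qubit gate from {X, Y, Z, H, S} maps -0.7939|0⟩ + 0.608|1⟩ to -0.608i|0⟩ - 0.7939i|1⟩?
Y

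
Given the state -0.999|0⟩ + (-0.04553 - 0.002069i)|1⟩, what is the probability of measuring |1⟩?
0.002077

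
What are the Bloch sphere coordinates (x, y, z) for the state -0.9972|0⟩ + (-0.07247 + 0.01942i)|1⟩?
(0.1445, -0.03873, 0.9888)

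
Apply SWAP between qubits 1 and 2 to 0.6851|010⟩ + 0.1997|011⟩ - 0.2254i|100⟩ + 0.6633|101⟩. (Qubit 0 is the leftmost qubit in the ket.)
0.6851|001⟩ + 0.1997|011⟩ - 0.2254i|100⟩ + 0.6633|110⟩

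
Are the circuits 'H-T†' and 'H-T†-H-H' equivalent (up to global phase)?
Yes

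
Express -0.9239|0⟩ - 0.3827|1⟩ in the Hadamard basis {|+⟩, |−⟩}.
-0.9239|+⟩ - 0.3827|−⟩

With |ψ⟩ = α|0⟩ + β|1⟩, the Hadamard-basis coefficients are ⟨+|ψ⟩ = (α + β)/√2 and ⟨−|ψ⟩ = (α − β)/√2.
Here α = -0.9239, β = -0.3827: (α + β)/√2 = -0.9239, (α − β)/√2 = -0.3827.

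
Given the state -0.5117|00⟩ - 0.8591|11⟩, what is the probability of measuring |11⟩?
0.7381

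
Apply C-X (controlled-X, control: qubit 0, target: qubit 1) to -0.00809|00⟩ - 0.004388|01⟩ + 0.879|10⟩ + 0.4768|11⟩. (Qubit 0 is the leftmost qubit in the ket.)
-0.00809|00⟩ - 0.004388|01⟩ + 0.4768|10⟩ + 0.879|11⟩

C-X leaves the control-|0⟩ kets |00⟩, |01⟩ unchanged and applies X to qubit 1 on the control-|1⟩ pair (|10⟩, |11⟩).
X = [[0, 1], [1, 0]].
With a = amp(|10⟩) = 0.879 and b = amp(|11⟩) = 0.4768:
new amp(|10⟩) = (1)·b = 0.4768
new amp(|11⟩) = (1)·a = 0.879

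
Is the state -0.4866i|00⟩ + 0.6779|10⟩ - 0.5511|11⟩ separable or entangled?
Entangled

Writing the state as a|00⟩ + b|01⟩ + c|10⟩ + d|11⟩, it is a product state iff ad − bc = 0.
Here (a, b, c, d) = (-0.4866i, 0, 0.6779, -0.5511): ad − bc = (-0.4866i)(-0.5511) − (0)(0.6779) = 0.2682i ≠ 0, so the state is entangled.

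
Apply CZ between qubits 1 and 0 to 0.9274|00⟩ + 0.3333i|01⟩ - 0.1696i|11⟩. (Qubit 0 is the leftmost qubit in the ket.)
0.9274|00⟩ + 0.3333i|01⟩ + 0.1696i|11⟩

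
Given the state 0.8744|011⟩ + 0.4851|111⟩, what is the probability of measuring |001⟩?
0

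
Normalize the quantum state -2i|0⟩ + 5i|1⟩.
-0.3714i|0⟩ + 0.9285i|1⟩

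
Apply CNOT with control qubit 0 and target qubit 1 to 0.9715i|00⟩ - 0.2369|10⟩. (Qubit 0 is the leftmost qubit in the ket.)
0.9715i|00⟩ - 0.2369|11⟩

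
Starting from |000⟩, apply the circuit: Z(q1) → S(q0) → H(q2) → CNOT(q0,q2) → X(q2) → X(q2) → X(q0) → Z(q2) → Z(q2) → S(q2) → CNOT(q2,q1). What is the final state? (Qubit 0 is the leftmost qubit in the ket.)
1/√2|100⟩ + (1/√2)i|111⟩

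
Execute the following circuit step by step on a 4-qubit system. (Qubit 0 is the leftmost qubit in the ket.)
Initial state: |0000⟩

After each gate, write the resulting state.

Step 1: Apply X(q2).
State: |0010⟩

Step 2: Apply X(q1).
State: |0110⟩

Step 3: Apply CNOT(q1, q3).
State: |0111⟩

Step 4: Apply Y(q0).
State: i|1111⟩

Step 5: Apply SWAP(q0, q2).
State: i|1111⟩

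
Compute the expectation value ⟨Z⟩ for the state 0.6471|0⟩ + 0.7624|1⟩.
-0.1625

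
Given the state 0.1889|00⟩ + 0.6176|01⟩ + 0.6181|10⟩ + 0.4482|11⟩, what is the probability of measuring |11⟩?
0.2009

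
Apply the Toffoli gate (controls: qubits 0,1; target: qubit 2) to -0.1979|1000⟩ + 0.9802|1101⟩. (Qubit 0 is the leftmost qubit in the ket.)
-0.1979|1000⟩ + 0.9802|1111⟩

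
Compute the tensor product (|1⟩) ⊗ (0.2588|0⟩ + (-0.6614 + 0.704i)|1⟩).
0.2588|10⟩ + (-0.6614 + 0.704i)|11⟩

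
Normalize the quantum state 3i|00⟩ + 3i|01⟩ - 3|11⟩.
(1/√3)i|00⟩ + (1/√3)i|01⟩ - 1/√3|11⟩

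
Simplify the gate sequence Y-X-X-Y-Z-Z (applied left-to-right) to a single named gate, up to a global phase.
I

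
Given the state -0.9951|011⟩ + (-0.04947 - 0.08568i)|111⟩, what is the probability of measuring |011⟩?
0.9902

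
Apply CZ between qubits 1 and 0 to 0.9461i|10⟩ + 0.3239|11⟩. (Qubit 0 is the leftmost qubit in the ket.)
0.9461i|10⟩ - 0.3239|11⟩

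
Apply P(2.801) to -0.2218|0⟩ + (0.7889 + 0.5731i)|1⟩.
-0.2218|0⟩ + (-0.935 - 0.2767i)|1⟩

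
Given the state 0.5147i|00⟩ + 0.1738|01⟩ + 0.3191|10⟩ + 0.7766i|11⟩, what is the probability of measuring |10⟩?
0.1018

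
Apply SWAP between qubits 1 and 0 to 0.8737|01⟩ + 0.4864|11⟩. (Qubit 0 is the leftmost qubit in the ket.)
0.8737|10⟩ + 0.4864|11⟩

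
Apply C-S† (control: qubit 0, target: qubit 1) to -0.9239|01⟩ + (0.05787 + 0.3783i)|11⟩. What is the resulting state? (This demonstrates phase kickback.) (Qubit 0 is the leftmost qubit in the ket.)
-0.9239|01⟩ + (0.3783 - 0.05787i)|11⟩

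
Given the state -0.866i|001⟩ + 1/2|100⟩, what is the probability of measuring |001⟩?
0.75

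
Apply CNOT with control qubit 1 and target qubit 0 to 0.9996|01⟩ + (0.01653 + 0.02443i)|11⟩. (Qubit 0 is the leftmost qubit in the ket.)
(0.01653 + 0.02443i)|01⟩ + 0.9996|11⟩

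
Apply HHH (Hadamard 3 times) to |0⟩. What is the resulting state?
1/√2|0⟩ + 1/√2|1⟩

H² = I, so H^3 = H: a single Hadamard. With (a, b) = (1, 0), H gives ((a + b)/√2, (a − b)/√2) = (1/√2, 1/√2).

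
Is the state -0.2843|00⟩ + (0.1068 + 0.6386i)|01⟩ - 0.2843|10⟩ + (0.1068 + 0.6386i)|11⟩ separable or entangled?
Separable

Writing the state as a|00⟩ + b|01⟩ + c|10⟩ + d|11⟩, it is a product state iff ad − bc = 0.
Here (a, b, c, d) = (-0.2843, (0.1068 + 0.6386i), -0.2843, (0.1068 + 0.6386i)): ad − bc = (-0.2843)(0.1068 + 0.6386i) − (0.1068 + 0.6386i)(-0.2843) = 0, so the state is separable.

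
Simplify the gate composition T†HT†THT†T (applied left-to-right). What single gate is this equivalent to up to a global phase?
T†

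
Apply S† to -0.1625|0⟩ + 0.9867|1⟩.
-0.1625|0⟩ - 0.9867i|1⟩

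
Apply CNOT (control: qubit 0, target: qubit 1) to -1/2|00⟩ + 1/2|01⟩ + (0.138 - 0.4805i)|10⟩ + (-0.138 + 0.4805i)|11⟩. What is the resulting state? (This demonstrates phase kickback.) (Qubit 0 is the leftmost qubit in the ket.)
-1/2|00⟩ + 1/2|01⟩ + (-0.138 + 0.4805i)|10⟩ + (0.138 - 0.4805i)|11⟩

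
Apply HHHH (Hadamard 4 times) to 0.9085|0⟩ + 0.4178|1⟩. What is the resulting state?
0.9085|0⟩ + 0.4178|1⟩

H² = I, so an even number of Hadamards cancels: H^4 = I and the state is unchanged.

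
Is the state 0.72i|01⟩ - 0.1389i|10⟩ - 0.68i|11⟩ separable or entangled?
Entangled

Writing the state as a|00⟩ + b|01⟩ + c|10⟩ + d|11⟩, it is a product state iff ad − bc = 0.
Here (a, b, c, d) = (0, 0.72i, -0.1389i, -0.68i): ad − bc = (0)(-0.68i) − (0.72i)(-0.1389i) = -0.1 ≠ 0, so the state is entangled.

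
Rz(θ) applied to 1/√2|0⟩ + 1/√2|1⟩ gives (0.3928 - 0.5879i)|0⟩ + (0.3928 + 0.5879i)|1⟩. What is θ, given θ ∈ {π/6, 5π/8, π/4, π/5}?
5π/8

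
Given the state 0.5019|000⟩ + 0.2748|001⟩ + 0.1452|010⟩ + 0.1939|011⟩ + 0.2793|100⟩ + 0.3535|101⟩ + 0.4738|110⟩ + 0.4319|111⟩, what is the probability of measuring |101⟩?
0.125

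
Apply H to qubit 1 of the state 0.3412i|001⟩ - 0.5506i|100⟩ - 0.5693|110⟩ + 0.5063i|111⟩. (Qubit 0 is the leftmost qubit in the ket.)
0.2413i|001⟩ + 0.2413i|011⟩ + (-0.4026 - 0.3893i)|100⟩ + 0.358i|101⟩ + (0.4026 - 0.3893i)|110⟩ - 0.358i|111⟩

H on qubit 1 mixes each pair of kets that differ only in qubit 1: amplitudes (a, b) of (|…0…⟩, |…1…⟩) become ((a + b)/√2, (a − b)/√2). Kets absent from the input have amplitude 0.
(|001⟩, |011⟩): (a, b) = (0.3412i, 0) → (0.2413i, 0.2413i)
(|100⟩, |110⟩): (a, b) = (-0.5506i, -0.5693) → ((-0.4026 - 0.3893i), (0.4026 - 0.3893i))
(|101⟩, |111⟩): (a, b) = (0, 0.5063i) → (0.358i, -0.358i)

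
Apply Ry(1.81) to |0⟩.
0.6177|0⟩ + 0.7864|1⟩

Ry(1.81) = [[cos(θ/2), −sin(θ/2)], [sin(θ/2), cos(θ/2)]]; θ = 1.81, cos(θ/2) ≈ 0.617686, sin(θ/2) ≈ 0.786425.
With a = amp(|0⟩) = 1 and b = amp(|1⟩) = 0:
new amp(|0⟩) = (0.617686)·a + (-0.786425)·b = 0.6177
new amp(|1⟩) = (0.786425)·a + (0.617686)·b = 0.7864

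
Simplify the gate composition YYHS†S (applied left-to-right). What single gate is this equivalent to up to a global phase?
H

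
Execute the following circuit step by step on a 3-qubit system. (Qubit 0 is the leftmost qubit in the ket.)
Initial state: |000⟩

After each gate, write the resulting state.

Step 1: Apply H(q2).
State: 1/√2|000⟩ + 1/√2|001⟩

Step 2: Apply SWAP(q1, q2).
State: 1/√2|000⟩ + 1/√2|010⟩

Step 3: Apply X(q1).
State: 1/√2|000⟩ + 1/√2|010⟩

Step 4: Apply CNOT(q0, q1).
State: 1/√2|000⟩ + 1/√2|010⟩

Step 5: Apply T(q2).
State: 1/√2|000⟩ + 1/√2|010⟩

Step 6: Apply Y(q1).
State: -(1/√2)i|000⟩ + (1/√2)i|010⟩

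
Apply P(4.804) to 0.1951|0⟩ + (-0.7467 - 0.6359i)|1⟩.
0.1951|0⟩ + (-0.7015 + 0.6854i)|1⟩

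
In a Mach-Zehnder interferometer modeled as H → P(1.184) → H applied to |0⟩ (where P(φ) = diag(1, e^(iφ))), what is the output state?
(0.6886 + 0.4631i)|0⟩ + (0.3114 - 0.4631i)|1⟩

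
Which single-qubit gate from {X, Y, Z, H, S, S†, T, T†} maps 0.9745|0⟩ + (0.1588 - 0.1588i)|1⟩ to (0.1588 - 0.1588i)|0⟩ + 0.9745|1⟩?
X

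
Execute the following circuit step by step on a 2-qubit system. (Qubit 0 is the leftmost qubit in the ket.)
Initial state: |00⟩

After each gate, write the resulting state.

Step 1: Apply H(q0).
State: 1/√2|00⟩ + 1/√2|10⟩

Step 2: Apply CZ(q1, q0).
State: 1/√2|00⟩ + 1/√2|10⟩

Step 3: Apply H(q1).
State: 1/2|00⟩ + 1/2|01⟩ + 1/2|10⟩ + 1/2|11⟩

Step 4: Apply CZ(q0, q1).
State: 1/2|00⟩ + 1/2|01⟩ + 1/2|10⟩ - 1/2|11⟩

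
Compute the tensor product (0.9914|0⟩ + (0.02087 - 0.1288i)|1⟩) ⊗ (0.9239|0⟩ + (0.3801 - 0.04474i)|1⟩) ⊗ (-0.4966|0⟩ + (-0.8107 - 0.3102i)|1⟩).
-0.4549|000⟩ + (-0.7426 - 0.2841i)|001⟩ + (-0.1871 + 0.02203i)|010⟩ + (-0.3193 - 0.08093i)|011⟩ + (-0.009575 + 0.05909i)|100⟩ + (-0.05255 + 0.09049i)|101⟩ + (-0.001078 + 0.02478i)|110⟩ + (-0.01724 + 0.03977i)|111⟩

amp(|b₁b₂…⟩) = product of the factor amplitudes for bits b₁, b₂, …; only kets whose every factor amplitude is nonzero survive.
|000⟩: (0.9914)(0.9239)(-0.4966) = -0.4549
|001⟩: (0.9914)(0.9239)(-0.8107 - 0.3102i) = (-0.7426 - 0.2841i)
|010⟩: (0.9914)(0.3801 - 0.04474i)(-0.4966) = (-0.1871 + 0.02203i)
|011⟩: (0.9914)(0.3801 - 0.04474i)(-0.8107 - 0.3102i) = (-0.3193 - 0.08093i)
|100⟩: (0.02087 - 0.1288i)(0.9239)(-0.4966) = (-0.009575 + 0.05909i)
|101⟩: (0.02087 - 0.1288i)(0.9239)(-0.8107 - 0.3102i) = (-0.05255 + 0.09049i)
|110⟩: (0.02087 - 0.1288i)(0.3801 - 0.04474i)(-0.4966) = (-0.001078 + 0.02478i)
|111⟩: (0.02087 - 0.1288i)(0.3801 - 0.04474i)(-0.8107 - 0.3102i) = (-0.01724 + 0.03977i)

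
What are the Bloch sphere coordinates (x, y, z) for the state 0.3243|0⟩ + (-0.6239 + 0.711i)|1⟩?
(-0.4047, 0.4612, -0.7896)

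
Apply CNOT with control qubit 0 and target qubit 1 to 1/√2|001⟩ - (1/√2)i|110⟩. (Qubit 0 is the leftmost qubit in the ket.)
1/√2|001⟩ - (1/√2)i|100⟩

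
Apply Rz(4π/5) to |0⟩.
(0.309 - 0.9511i)|0⟩

Rz(4π/5) = [[e^(−iθ/2), 0], [0, e^(iθ/2)]] with e^(±iθ/2) = cos(θ/2) ± i·sin(θ/2); θ = 4π/5, cos(θ/2) ≈ 0.309017, sin(θ/2) ≈ 0.951057.
With a = amp(|0⟩) = 1 and b = amp(|1⟩) = 0:
new amp(|0⟩) = (0.309017 - 0.951057i)·a = (0.309 - 0.9511i)
new amp(|1⟩) = (0.309017 + 0.951057i)·b = 0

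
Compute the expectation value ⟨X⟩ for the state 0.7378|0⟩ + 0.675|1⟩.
0.996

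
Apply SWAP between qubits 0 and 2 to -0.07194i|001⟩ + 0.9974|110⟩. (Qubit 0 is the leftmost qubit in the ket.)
0.9974|011⟩ - 0.07194i|100⟩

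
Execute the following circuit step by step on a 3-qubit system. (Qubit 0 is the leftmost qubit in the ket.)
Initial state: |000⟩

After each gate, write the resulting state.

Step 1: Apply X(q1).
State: |010⟩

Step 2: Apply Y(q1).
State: -i|000⟩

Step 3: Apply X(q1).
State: -i|010⟩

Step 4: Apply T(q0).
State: -i|010⟩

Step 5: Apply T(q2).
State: -i|010⟩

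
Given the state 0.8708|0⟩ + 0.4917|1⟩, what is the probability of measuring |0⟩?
0.7583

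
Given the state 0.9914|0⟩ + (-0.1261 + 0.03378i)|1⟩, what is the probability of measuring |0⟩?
0.9829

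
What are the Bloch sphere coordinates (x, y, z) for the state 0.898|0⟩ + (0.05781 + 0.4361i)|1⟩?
(0.1038, 0.7832, 0.6129)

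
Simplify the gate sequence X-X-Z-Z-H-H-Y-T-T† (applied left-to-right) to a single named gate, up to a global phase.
Y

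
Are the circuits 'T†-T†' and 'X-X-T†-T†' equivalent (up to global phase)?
Yes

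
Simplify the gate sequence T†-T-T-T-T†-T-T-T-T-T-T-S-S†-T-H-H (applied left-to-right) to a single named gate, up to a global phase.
I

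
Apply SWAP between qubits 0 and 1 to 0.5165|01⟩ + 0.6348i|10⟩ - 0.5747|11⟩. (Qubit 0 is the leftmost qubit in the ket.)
0.6348i|01⟩ + 0.5165|10⟩ - 0.5747|11⟩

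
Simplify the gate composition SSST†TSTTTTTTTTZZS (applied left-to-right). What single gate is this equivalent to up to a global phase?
S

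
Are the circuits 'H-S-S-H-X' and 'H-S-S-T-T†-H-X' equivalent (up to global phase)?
Yes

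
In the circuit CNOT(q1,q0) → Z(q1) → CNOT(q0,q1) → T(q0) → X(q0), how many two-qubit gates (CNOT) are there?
2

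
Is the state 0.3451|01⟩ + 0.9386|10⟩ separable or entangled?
Entangled

Writing the state as a|00⟩ + b|01⟩ + c|10⟩ + d|11⟩, it is a product state iff ad − bc = 0.
Here (a, b, c, d) = (0, 0.3451, 0.9386, 0): ad − bc = (0)(0) − (0.3451)(0.9386) = -0.3239 ≠ 0, so the state is entangled.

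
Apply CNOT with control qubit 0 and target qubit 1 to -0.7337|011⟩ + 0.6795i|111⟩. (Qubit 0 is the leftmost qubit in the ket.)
-0.7337|011⟩ + 0.6795i|101⟩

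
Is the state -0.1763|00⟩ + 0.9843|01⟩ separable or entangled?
Separable

Writing the state as a|00⟩ + b|01⟩ + c|10⟩ + d|11⟩, it is a product state iff ad − bc = 0.
Here (a, b, c, d) = (-0.1763, 0.9843, 0, 0): ad − bc = (-0.1763)(0) − (0.9843)(0) = 0, so the state is separable.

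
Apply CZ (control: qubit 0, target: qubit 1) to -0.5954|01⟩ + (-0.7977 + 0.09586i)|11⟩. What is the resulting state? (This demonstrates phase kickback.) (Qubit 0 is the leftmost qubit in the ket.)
-0.5954|01⟩ + (0.7977 - 0.09586i)|11⟩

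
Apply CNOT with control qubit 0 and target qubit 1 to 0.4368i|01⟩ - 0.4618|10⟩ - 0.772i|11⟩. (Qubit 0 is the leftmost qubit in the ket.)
0.4368i|01⟩ - 0.772i|10⟩ - 0.4618|11⟩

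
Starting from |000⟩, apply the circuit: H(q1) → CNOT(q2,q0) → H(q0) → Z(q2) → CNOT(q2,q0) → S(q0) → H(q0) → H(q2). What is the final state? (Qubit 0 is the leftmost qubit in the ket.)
(0.25 + 0.25i)|000⟩ + (0.25 + 0.25i)|001⟩ + (0.25 + 0.25i)|010⟩ + (0.25 + 0.25i)|011⟩ + (0.25 - 0.25i)|100⟩ + (0.25 - 0.25i)|101⟩ + (0.25 - 0.25i)|110⟩ + (0.25 - 0.25i)|111⟩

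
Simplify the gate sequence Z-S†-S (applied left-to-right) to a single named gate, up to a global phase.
Z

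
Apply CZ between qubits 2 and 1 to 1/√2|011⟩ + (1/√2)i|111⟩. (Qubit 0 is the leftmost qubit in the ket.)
-1/√2|011⟩ - (1/√2)i|111⟩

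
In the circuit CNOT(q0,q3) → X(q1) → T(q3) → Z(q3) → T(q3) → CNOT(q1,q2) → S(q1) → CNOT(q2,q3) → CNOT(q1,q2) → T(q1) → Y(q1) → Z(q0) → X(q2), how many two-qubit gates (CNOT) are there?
4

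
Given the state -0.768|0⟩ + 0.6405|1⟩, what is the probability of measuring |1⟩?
0.4102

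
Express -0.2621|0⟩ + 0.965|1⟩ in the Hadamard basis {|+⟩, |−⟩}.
0.497|+⟩ - 0.8677|−⟩

With |ψ⟩ = α|0⟩ + β|1⟩, the Hadamard-basis coefficients are ⟨+|ψ⟩ = (α + β)/√2 and ⟨−|ψ⟩ = (α − β)/√2.
Here α = -0.2621, β = 0.965: (α + β)/√2 = 0.497, (α − β)/√2 = -0.8677.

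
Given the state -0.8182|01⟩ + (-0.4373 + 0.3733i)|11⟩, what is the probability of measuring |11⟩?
0.3306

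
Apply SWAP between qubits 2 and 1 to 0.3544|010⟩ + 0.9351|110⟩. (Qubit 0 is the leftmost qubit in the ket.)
0.3544|001⟩ + 0.9351|101⟩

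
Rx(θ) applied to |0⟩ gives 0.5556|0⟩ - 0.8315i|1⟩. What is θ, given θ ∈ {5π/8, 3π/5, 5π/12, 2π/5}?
5π/8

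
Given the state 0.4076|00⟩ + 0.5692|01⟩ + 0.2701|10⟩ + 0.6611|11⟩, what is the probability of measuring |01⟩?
0.324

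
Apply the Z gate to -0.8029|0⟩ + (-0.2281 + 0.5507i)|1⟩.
-0.8029|0⟩ + (0.2281 - 0.5507i)|1⟩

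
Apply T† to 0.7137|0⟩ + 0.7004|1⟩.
0.7137|0⟩ + (0.4953 - 0.4953i)|1⟩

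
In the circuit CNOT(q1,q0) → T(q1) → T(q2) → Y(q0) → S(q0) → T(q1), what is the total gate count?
6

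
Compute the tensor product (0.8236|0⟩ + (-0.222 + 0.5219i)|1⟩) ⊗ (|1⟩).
0.8236|01⟩ + (-0.222 + 0.5219i)|11⟩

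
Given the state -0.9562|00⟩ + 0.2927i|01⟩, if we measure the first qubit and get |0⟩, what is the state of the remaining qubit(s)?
-0.9562|0⟩ + 0.2927i|1⟩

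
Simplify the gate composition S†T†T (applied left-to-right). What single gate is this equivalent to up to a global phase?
S†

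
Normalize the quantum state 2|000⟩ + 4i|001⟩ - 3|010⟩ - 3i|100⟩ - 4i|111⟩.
0.2722|000⟩ + 0.5443i|001⟩ - 1/√6|010⟩ - (1/√6)i|100⟩ - 0.5443i|111⟩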